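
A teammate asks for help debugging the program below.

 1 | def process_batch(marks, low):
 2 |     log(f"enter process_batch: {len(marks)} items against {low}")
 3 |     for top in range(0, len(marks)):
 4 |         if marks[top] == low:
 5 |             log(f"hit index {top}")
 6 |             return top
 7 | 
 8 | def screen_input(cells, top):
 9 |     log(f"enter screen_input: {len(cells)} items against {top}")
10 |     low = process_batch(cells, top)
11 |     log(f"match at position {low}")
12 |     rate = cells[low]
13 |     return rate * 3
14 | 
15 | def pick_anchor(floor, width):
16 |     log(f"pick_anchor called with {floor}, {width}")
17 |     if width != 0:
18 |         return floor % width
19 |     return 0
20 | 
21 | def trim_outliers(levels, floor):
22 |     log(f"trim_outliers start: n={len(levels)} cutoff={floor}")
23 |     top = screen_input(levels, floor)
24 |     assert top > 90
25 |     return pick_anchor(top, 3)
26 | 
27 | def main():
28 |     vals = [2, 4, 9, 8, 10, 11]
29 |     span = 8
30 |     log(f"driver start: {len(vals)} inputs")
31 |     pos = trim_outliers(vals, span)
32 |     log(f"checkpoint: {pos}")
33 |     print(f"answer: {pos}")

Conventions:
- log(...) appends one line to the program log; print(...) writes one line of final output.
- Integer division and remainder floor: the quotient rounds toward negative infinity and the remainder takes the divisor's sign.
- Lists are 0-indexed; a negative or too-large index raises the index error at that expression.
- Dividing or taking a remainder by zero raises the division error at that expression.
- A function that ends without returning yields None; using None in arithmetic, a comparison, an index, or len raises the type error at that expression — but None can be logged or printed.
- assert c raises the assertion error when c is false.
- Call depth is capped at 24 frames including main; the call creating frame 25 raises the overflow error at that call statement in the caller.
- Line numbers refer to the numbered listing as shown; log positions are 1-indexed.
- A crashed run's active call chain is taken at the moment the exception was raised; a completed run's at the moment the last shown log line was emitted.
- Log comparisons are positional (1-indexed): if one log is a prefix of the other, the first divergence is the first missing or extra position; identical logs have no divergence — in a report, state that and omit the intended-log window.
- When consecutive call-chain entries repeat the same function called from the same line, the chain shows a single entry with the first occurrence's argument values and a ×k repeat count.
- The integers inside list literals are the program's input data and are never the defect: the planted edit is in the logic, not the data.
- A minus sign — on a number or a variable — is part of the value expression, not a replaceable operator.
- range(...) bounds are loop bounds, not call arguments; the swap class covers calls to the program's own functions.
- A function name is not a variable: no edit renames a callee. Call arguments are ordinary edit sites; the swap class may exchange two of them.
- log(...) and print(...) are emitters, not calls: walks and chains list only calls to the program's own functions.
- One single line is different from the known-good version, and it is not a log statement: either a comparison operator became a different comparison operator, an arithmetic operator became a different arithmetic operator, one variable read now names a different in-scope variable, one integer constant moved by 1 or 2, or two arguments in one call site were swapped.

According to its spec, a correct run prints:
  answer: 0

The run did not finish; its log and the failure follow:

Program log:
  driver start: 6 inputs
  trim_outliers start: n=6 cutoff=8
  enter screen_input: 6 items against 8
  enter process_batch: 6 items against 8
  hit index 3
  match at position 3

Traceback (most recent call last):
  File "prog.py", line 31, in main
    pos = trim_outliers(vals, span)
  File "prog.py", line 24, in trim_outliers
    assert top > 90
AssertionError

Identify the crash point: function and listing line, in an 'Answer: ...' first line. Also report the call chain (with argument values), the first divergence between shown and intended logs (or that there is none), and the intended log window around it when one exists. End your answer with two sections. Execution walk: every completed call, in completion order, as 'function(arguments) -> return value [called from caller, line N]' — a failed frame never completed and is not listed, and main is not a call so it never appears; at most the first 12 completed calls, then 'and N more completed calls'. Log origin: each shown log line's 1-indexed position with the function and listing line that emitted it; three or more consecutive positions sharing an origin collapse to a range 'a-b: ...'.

Answer: the error was raised in trim_outliers, line 24.
Key observation: Only 6 log lines were emitted before the run died; the intended continuation was 'pick_anchor called with 24, 3'.
Call chain: main -> trim_outliers([2, 4, 9, 8, 10, 11], 8) (called at line 31).
First divergence: position 7; the shown log stops at 6 lines while the working version next logs 'pick_anchor called with 24, 3'.
Intended log window:
  5: hit index 3
  6: match at position 3
  7: pick_anchor called with 24, 3
  8: checkpoint: 0
Execution walk:
  process_batch([2, 4, 9, 8, 10, 11], 8) -> 3  [called from screen_input, line 10]
  screen_input([2, 4, 9, 8, 10, 11], 8) -> 24  [called from trim_outliers, line 23]
Origin of each log line:
  1: emitted by main (line 30)
  2: emitted by trim_outliers (line 22)
  3: emitted by screen_input (line 9)
  4: emitted by process_batch (line 2)
  5: emitted by process_batch (line 5)
  6: emitted by screen_input (line 11)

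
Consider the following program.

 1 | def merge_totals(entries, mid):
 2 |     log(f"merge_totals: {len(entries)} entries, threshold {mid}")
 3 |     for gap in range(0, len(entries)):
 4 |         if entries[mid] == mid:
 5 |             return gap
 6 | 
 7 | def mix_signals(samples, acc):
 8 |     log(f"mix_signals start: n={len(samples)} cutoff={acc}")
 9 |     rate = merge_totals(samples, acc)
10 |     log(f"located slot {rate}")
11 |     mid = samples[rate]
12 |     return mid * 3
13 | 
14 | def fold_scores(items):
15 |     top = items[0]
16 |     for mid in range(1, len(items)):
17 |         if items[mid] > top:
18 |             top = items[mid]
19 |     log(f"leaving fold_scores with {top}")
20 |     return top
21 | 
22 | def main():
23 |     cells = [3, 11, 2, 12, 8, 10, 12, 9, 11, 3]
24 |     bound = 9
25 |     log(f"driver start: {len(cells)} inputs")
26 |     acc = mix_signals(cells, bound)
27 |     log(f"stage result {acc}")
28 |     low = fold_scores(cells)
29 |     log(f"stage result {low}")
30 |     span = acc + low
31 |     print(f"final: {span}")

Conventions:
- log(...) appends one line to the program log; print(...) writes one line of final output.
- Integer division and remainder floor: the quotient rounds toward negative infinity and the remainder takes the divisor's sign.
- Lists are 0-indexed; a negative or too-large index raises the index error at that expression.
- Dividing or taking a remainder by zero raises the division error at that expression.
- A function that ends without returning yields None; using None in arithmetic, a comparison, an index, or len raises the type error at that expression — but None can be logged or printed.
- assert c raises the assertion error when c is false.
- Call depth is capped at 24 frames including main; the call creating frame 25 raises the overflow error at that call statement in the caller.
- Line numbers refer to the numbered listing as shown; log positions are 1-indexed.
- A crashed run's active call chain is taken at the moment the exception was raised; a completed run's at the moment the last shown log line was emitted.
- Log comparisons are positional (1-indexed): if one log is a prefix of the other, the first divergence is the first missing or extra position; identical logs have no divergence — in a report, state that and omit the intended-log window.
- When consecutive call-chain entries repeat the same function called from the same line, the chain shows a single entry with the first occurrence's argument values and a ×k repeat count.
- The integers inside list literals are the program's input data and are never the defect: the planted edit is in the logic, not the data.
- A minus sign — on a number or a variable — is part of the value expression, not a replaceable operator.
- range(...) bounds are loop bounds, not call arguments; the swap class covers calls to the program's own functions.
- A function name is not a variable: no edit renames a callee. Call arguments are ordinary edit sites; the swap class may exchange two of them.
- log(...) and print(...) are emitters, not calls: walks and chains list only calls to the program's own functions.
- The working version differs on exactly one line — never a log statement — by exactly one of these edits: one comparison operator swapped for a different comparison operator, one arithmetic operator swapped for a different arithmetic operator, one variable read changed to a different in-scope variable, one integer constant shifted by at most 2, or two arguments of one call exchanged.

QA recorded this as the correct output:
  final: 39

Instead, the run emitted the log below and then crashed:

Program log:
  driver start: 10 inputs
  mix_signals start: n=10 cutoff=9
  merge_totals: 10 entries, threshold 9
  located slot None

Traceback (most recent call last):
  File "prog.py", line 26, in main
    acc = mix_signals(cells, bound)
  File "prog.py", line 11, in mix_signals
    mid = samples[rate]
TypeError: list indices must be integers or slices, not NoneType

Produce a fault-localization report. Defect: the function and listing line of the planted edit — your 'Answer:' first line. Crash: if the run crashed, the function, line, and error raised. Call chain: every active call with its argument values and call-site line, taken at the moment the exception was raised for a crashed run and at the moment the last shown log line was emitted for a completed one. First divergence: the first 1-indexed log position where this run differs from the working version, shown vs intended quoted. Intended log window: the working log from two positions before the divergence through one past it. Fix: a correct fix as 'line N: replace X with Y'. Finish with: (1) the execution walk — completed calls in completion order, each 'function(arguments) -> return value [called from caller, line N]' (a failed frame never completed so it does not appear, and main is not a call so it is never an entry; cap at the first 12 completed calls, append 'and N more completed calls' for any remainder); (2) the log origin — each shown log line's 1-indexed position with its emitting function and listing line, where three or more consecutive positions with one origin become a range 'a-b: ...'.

Answer: the defect is in merge_totals at line 4.
Key fact: Everything matches until log position 4, which reads 'located slot None' in place of 'located slot 7'.
Crash: mix_signals, line 11, TypeError.
Call chain: main -> mix_signals([3, 11, 2, 12, 8, 10, 12, 9, 11, 3], 9) (called at line 26).
First divergence: position 4; shown 'located slot None' vs intended 'located slot 7'.
Intended log window:
  2: mix_signals start: n=10 cutoff=9
  3: merge_totals: 10 entries, threshold 9
  4: located slot 7
  5: stage result 27
Execution walk:
  merge_totals([3, 11, 2, 12, 8, 10, 12, 9, 11, 3], 9) -> None  [called from mix_signals, line 9]
Log origin:
  1: logged in main at line 25
  2: logged in mix_signals at line 8
  3: logged in merge_totals at line 2
  4: logged in mix_signals at line 10
A correct fix: line 4: replace `entries[mid]` with `entries[gap]`.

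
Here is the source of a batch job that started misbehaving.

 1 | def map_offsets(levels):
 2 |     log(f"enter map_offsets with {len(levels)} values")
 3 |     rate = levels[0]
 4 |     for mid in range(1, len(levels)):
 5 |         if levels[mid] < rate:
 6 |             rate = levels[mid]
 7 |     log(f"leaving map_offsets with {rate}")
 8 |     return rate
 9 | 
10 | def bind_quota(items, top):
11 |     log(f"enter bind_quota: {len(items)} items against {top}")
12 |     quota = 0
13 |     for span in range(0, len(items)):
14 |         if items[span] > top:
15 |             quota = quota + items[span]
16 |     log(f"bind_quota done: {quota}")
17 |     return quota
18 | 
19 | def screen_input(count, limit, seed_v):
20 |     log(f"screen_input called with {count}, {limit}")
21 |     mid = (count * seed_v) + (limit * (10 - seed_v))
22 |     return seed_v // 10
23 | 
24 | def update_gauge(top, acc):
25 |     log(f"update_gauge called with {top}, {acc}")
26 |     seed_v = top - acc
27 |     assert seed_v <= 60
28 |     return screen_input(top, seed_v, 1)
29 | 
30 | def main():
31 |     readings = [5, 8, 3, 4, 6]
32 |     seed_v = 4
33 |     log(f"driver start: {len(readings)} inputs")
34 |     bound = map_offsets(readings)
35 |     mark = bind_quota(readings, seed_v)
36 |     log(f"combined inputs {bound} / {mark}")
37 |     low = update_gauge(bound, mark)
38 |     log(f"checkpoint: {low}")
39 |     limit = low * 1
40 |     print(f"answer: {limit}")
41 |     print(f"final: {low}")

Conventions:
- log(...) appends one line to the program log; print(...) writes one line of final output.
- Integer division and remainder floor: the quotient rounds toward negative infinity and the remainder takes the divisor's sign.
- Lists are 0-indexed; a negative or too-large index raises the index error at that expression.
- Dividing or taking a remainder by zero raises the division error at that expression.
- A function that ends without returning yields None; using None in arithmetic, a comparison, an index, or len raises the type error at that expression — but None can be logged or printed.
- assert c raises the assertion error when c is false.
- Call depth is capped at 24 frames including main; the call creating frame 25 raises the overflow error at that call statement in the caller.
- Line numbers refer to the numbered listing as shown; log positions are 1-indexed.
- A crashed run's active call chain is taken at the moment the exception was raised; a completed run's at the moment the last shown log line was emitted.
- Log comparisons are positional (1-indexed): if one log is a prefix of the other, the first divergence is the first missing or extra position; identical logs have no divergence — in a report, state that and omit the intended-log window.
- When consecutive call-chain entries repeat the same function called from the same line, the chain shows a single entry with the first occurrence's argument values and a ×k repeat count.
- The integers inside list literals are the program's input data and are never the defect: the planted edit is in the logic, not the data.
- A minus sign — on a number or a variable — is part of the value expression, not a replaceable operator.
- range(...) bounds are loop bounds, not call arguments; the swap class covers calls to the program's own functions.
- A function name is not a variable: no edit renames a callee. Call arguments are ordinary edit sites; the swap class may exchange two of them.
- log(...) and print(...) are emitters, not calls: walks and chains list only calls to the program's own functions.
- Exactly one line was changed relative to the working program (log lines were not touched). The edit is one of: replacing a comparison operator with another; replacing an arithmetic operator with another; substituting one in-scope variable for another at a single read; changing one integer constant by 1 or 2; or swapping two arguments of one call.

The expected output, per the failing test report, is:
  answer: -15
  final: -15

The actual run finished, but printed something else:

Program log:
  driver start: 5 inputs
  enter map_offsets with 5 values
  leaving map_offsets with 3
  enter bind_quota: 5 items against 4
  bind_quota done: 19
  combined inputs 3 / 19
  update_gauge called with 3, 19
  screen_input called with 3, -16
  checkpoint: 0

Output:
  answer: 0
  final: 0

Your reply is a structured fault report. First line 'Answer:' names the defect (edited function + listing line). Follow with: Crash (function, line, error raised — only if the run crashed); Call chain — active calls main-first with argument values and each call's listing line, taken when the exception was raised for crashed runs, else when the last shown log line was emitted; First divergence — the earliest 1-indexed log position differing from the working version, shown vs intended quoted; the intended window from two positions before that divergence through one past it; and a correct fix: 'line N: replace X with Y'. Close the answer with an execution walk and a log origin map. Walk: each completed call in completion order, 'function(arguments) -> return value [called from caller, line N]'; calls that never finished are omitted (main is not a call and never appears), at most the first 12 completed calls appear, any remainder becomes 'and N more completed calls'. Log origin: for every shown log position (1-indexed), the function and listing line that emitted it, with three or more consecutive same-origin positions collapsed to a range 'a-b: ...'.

Answer: the defect is in screen_input at line 22.
Core observation: The earliest visible damage is log position 9 — 'checkpoint: 0' rather than the intended 'checkpoint: -15'.
Call chain: main.
First divergence: position 9; shown 'checkpoint: 0' vs intended 'checkpoint: -15'.
Intended log window:
  7: update_gauge called with 3, 19
  8: screen_input called with 3, -16
  9: checkpoint: -15
Execution walk:
  map_offsets([5, 8, 3, 4, 6]) -> 3  [called from main, line 34]
  bind_quota([5, 8, 3, 4, 6], 4) -> 19  [called from main, line 35]
  screen_input(3, -16, 1) -> 0  [called from update_gauge, line 28]
  update_gauge(3, 19) -> 0  [called from main, line 37]
Log line origins:
  1 — main, line 33
  2 — map_offsets, line 2
  3 — map_offsets, line 7
  4 — bind_quota, line 11
  5 — bind_quota, line 16
  6 — main, line 36
  7 — update_gauge, line 25
  8 — screen_input, line 20
  9 — main, line 38
A correct fix: line 22: replace `seed_v` with `mid`.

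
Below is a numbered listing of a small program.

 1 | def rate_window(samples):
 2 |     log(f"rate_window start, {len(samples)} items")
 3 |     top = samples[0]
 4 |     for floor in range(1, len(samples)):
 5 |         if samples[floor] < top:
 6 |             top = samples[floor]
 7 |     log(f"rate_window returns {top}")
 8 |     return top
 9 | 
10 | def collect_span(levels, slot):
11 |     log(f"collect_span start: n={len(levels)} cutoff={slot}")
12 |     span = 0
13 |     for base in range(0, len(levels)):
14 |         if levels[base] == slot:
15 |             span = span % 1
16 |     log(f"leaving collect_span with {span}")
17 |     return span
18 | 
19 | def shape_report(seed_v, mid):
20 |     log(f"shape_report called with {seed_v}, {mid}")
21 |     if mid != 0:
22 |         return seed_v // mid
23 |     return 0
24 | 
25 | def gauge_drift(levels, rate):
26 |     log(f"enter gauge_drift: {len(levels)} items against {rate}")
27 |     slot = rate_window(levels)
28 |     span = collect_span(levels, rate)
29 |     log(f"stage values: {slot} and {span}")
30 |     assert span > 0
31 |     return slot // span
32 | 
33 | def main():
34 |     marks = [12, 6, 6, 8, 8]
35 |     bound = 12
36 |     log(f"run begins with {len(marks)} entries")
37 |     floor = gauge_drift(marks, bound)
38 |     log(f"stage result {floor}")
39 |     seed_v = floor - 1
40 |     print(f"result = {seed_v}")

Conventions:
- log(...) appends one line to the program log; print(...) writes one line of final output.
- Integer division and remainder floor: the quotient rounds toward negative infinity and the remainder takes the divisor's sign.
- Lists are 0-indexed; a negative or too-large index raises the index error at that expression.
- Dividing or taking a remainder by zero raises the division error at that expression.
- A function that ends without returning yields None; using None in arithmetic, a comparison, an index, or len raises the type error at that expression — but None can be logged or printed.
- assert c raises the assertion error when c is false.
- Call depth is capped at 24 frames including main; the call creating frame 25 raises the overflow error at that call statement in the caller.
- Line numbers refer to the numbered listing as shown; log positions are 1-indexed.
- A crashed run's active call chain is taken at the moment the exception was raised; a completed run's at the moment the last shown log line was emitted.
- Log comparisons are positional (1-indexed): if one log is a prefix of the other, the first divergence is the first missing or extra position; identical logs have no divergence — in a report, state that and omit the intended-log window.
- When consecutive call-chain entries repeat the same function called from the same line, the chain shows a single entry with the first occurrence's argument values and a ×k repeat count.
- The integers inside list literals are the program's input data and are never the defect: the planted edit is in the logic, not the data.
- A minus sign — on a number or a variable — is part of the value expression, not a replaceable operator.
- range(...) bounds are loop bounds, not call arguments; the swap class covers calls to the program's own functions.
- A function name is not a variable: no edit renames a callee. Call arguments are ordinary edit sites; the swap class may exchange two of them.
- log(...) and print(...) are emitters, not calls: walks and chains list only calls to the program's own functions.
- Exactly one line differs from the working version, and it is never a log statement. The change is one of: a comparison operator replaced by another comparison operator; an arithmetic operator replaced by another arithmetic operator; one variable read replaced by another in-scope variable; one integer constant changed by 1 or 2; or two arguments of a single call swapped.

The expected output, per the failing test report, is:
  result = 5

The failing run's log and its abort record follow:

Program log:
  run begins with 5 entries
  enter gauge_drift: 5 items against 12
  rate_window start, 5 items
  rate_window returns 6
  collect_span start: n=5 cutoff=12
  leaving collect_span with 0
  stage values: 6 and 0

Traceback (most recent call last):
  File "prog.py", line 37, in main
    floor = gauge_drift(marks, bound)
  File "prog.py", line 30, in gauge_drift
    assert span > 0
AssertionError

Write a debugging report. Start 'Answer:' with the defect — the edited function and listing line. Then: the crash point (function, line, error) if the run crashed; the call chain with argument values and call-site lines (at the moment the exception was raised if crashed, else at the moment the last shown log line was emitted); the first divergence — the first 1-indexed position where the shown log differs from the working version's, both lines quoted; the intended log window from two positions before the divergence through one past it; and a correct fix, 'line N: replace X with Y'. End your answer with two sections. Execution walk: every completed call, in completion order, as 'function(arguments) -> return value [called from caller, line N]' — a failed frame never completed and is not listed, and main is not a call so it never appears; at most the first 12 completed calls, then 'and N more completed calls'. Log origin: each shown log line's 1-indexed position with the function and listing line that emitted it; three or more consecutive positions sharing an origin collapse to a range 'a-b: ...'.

Answer: the defect is in collect_span at line 15.
Key observation: Log line 6 is where behavior first shows: 'leaving collect_span with 0' appears instead of 'leaving collect_span with 1'.
Crash: gauge_drift, line 30, AssertionError.
Call chain: main -> gauge_drift([12, 6, 6, 8, 8], 12) (called at line 37).
First divergence: position 6 — shown 'leaving collect_span with 0', intended 'leaving collect_span with 1'.
Intended log window:
  4: rate_window returns 6
  5: collect_span start: n=5 cutoff=12
  6: leaving collect_span with 1
  7: stage values: 6 and 1
Execution walk:
  rate_window([12, 6, 6, 8, 8]) -> 6  [called from gauge_drift, line 27]
  collect_span([12, 6, 6, 8, 8], 12) -> 0  [called from gauge_drift, line 28]
Log origins:
  1: logged in main at line 36
  2: logged in gauge_drift at line 26
  3: logged in rate_window at line 2
  4: logged in rate_window at line 7
  5: logged in collect_span at line 11
  6: logged in collect_span at line 16
  7: logged in gauge_drift at line 29
A correct fix: line 15: replace `%` with `+`.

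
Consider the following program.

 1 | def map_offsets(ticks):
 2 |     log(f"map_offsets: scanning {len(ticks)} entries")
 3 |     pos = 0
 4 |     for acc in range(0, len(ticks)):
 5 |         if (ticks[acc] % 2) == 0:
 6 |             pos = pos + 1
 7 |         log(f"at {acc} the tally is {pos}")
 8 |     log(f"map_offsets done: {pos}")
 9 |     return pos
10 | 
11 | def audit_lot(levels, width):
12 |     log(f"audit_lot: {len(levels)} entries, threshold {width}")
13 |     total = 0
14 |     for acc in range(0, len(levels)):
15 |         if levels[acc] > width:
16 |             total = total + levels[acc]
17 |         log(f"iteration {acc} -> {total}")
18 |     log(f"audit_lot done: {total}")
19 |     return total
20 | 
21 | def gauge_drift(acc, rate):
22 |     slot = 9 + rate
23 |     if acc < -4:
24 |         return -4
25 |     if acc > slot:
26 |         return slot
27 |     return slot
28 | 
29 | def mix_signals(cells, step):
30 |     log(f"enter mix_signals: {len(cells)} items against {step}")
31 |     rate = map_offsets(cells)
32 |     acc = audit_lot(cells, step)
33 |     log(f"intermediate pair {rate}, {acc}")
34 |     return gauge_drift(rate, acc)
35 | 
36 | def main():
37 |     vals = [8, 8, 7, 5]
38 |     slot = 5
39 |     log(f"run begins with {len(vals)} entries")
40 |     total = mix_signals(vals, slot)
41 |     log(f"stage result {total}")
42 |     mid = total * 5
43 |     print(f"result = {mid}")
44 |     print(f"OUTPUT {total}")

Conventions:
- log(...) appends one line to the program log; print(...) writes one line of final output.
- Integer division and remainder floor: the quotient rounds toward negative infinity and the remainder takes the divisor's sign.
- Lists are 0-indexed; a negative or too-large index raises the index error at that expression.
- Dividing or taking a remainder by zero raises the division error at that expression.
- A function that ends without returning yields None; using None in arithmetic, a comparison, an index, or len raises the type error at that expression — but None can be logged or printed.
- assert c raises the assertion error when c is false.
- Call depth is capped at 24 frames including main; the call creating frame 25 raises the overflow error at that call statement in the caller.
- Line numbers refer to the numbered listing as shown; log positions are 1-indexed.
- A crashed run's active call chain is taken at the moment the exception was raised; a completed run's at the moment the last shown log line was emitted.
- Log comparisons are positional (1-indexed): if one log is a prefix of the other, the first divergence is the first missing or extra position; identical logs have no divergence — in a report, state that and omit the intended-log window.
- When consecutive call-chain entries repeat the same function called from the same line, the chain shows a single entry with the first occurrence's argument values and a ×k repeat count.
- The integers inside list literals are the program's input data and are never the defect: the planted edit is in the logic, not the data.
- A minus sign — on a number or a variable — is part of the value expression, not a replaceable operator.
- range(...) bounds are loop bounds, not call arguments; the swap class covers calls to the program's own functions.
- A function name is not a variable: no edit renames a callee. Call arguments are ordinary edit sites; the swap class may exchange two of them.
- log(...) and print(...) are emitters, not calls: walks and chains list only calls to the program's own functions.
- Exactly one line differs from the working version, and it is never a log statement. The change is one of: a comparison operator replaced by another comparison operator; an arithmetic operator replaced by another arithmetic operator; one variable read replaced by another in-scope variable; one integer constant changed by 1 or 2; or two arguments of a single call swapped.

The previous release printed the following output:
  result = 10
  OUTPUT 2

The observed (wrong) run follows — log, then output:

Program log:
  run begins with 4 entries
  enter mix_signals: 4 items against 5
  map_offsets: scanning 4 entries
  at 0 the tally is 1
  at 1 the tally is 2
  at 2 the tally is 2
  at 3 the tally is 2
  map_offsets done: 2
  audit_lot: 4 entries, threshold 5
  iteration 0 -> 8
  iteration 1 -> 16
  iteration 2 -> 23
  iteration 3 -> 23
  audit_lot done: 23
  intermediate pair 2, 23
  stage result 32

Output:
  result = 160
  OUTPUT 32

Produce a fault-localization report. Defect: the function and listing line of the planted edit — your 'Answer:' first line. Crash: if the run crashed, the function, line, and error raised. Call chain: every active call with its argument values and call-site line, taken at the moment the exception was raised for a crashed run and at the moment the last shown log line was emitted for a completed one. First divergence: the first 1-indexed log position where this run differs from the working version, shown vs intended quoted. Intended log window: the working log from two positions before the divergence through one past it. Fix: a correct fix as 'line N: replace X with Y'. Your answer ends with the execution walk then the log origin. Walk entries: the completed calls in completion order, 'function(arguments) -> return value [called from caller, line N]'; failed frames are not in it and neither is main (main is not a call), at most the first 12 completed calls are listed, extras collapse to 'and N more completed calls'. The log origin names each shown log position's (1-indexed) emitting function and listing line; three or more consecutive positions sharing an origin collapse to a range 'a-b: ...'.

Answer: the defect is in gauge_drift at line 27.
Key observation: The earliest visible damage is log position 16 — 'stage result 32' rather than the intended 'stage result 2'.
Call chain: main.
First divergence: position 16 — shown 'stage result 32', intended 'stage result 2'.
Intended log window:
  14: audit_lot done: 23
  15: intermediate pair 2, 23
  16: stage result 2
Execution walk:
  map_offsets([8, 8, 7, 5]) -> 2  [called from mix_signals, line 31]
  audit_lot([8, 8, 7, 5], 5) -> 23  [called from mix_signals, line 32]
  gauge_drift(2, 23) -> 32  [called from mix_signals, line 34]
  mix_signals([8, 8, 7, 5], 5) -> 32  [called from main, line 40]
Log origin:
  1 — main, line 39
  2 — mix_signals, line 30
  3 — map_offsets, line 2
  4-7 — map_offsets, line 7
  8 — map_offsets, line 8
  9 — audit_lot, line 12
  10-13 — audit_lot, line 17
  14 — audit_lot, line 18
  15 — mix_signals, line 33
  16 — main, line 41
A correct fix: line 27: replace `slot` with `acc`.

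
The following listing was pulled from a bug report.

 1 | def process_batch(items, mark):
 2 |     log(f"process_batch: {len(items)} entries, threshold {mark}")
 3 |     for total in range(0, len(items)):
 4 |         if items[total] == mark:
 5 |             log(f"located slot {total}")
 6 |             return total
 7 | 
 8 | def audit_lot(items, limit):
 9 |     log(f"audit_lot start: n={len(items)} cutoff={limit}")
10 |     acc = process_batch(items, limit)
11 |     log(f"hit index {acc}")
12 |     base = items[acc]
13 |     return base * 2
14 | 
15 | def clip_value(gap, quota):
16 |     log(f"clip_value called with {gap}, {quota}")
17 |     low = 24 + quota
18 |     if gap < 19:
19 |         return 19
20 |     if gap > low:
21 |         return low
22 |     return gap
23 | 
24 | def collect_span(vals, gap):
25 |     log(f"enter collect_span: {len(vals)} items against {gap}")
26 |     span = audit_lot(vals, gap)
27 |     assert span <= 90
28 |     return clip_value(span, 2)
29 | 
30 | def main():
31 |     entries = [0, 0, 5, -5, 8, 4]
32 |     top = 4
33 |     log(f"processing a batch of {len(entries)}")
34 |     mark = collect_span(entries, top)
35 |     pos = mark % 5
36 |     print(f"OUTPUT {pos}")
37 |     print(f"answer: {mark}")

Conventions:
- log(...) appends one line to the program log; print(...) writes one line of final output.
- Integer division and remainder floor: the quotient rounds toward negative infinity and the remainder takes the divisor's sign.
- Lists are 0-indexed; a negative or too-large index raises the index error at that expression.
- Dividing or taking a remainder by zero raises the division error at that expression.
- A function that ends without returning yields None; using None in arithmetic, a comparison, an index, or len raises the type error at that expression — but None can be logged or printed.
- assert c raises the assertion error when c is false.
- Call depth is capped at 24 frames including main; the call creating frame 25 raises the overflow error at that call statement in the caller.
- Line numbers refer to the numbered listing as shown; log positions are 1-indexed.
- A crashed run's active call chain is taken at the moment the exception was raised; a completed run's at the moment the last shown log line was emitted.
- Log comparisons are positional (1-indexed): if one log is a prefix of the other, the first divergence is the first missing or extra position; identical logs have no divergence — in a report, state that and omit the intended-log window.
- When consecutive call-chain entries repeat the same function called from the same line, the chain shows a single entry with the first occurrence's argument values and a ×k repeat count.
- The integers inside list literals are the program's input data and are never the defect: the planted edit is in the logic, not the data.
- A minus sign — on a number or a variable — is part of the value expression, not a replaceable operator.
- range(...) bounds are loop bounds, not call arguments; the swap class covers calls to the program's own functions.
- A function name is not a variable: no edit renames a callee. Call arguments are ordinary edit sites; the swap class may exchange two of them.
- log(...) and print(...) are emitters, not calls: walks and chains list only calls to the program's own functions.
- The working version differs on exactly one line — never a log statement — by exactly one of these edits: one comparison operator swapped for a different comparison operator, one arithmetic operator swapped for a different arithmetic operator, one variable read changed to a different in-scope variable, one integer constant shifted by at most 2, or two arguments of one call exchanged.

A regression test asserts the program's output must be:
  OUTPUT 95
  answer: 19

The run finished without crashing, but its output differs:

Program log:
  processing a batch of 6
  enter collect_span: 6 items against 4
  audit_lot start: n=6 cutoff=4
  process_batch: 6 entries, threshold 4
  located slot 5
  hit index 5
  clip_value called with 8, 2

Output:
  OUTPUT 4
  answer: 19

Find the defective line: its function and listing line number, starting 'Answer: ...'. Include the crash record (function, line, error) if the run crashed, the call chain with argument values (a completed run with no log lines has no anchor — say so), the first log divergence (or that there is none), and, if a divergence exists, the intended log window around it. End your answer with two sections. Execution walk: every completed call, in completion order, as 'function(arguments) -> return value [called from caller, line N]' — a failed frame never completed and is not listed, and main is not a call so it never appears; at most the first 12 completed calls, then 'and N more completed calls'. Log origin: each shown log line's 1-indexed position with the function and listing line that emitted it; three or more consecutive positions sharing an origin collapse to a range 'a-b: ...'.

Answer: the defect is in main at line 35.
The tell: Nothing in the log betrays the bug — only the output does.
Call chain: main -> collect_span([0, 0, 5, -5, 8, 4], 4) (called at line 34) -> clip_value(8, 2) (called at line 28).
First divergence: none; the two logs match at every position.
Execution walk:
  process_batch([0, 0, 5, -5, 8, 4], 4) -> 5  [called from audit_lot, line 10]
  audit_lot([0, 0, 5, -5, 8, 4], 4) -> 8  [called from collect_span, line 26]
  clip_value(8, 2) -> 19  [called from collect_span, line 28]
  collect_span([0, 0, 5, -5, 8, 4], 4) -> 19  [called from main, line 34]
Log origin:
  1: from main, line 33
  2: from collect_span, line 25
  3: from audit_lot, line 9
  4: from process_batch, line 2
  5: from process_batch, line 5
  6: from audit_lot, line 11
  7: from clip_value, line 16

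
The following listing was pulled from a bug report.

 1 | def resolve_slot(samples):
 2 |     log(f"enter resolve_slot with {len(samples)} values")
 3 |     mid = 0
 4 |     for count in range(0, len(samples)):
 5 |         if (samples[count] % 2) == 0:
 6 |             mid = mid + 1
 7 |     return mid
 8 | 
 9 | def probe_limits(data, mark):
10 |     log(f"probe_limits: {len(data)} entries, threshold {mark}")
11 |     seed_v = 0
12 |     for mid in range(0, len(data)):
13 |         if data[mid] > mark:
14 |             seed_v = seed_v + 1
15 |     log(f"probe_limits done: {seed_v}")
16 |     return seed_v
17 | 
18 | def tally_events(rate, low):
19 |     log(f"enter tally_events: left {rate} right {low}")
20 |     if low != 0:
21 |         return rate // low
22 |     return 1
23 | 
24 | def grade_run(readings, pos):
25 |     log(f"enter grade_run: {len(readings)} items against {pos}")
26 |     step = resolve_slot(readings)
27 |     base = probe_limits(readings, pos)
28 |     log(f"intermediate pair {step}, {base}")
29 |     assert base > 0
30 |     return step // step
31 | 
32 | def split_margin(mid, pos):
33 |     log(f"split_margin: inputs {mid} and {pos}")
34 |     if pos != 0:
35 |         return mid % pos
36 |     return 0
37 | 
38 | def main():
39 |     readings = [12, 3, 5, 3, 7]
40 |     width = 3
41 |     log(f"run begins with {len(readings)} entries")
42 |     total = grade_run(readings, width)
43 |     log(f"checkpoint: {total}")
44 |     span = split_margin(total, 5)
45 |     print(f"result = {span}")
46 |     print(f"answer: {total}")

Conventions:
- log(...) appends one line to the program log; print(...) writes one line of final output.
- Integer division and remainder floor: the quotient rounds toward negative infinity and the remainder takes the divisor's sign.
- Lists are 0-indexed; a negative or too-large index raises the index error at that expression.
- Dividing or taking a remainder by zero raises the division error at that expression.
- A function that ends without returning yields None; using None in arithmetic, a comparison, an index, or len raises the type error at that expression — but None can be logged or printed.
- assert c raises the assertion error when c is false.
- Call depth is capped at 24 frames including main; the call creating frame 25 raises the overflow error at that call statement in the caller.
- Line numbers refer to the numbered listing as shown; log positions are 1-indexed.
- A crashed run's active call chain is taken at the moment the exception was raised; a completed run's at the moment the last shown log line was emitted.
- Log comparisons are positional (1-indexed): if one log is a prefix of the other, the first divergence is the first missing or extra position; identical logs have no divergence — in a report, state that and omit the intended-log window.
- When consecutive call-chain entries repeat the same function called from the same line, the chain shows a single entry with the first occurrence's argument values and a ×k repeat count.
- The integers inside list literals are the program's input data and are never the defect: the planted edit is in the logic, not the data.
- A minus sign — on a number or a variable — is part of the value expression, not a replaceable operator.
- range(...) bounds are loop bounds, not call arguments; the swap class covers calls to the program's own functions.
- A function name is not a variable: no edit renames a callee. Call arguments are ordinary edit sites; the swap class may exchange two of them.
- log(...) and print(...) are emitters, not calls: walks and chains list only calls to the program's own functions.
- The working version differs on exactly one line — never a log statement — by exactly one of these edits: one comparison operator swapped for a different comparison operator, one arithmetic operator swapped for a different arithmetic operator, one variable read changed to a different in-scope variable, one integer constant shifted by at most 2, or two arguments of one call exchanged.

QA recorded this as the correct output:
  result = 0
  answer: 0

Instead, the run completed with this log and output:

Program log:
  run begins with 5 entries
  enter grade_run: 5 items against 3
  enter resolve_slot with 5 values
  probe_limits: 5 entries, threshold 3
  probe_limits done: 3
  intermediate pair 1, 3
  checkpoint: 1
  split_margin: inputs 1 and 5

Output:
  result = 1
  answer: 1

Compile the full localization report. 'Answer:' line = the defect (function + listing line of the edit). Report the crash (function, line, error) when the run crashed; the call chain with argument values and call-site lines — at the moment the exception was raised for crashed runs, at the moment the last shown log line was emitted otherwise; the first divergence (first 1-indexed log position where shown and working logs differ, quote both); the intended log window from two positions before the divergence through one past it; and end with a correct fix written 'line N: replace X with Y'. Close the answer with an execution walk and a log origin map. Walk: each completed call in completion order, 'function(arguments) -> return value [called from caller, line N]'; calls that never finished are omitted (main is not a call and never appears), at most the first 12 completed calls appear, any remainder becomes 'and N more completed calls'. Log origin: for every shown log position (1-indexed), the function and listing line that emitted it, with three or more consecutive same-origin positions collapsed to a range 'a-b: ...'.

Answer: the defect is in grade_run at line 30.
Core observation: Everything matches until log position 7, which reads 'checkpoint: 1' in place of 'checkpoint: 0'.
Call chain: main -> split_margin(1, 5) (called at line 44).
First divergence: at position 7 the run shows 'checkpoint: 1' where the working version logs 'checkpoint: 0'.
Intended log window:
  5: probe_limits done: 3
  6: intermediate pair 1, 3
  7: checkpoint: 0
  8: split_margin: inputs 0 and 5
Execution walk:
  resolve_slot([12, 3, 5, 3, 7]) -> 1  [called from grade_run, line 26]
  probe_limits([12, 3, 5, 3, 7], 3) -> 3  [called from grade_run, line 27]
  grade_run([12, 3, 5, 3, 7], 3) -> 1  [called from main, line 42]
  split_margin(1, 5) -> 1  [called from main, line 44]
Log origins:
  1: logged in main at line 41
  2: logged in grade_run at line 25
  3: logged in resolve_slot at line 2
  4: logged in probe_limits at line 10
  5: logged in probe_limits at line 15
  6: logged in grade_run at line 28
  7: logged in main at line 43
  8: logged in split_margin at line 33
A correct fix: line 30: replace `step // step` with `step // base`.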